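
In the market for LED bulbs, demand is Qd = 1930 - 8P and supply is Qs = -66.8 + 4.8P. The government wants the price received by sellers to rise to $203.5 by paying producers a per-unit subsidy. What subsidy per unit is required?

Required subsidy s = $76 per unit

At a seller price of 203.5, quantity supplied is -66.8 + 4.8·203.5 = 910.
Buyers absorb 910 only when they pay Pb with 1930 − 8·Pb = 910, i.e. Pb = 127.5.
s = Ps − Pb = 203.5 − 127.5 = 76.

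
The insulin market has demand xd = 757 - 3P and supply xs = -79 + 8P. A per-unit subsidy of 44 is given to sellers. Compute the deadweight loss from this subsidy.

Deadweight loss = 2112

Pre-subsidy: 757 - 3P = -79 + 8P gives P* = 76, x* = 529.
With the subsidy, sellers receive Ps = Pb + 44 for each unit, where Pb is the price buyers pay.
Supply in terms of Pb becomes xs = -79 + 8(Pb + 44) = 273 + 8Pb. Setting this equal to demand: 757 - 3Pb = 273 + 8Pb, so Pb = 44.
Sellers receive Ps = 44 + 44 = 88; x' = 757 − 3·44 = 625.
The subsidy expands output by 625 − 529 = 96 past the efficient level; on those units the gap between marginal cost and willingness to pay runs from 0 up to 44.
DWL = ½ × 44 × 96 = 2112.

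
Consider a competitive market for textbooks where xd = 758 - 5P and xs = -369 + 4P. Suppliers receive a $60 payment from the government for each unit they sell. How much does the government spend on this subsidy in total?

Pre-subsidy: 758 - 5P = -369 + 4P gives P* = 1127/9, x* = 1187/9.
With the subsidy, sellers receive Ps = Pb + 60 for each unit, where Pb is the price buyers pay.
Supply in terms of Pb becomes xs = -369 + 4(Pb + 60) = -129 + 4Pb. Setting this equal to demand: 758 - 5Pb = -129 + 4Pb, so Pb = 887/9.
Sellers receive Ps = 887/9 + 60 = 1427/9; x' = 758 − 5·(887/9) = 2387/9.
Government outlay = subsidy × quantity = 60 × 2387/9 = 47740/3.

Government cost = 47740/3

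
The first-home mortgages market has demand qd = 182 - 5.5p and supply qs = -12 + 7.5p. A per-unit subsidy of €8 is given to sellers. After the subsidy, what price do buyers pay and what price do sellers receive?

Buyers pay 134/13; sellers receive 238/13

Pre-subsidy: 182 - 5.5p = -12 + 7.5p gives p* = 194/13, q* = 1299/13.
With the subsidy, sellers receive ps = pb + 8 for each unit, where pb is the price buyers pay.
Supply in terms of pb becomes qs = -12 + 7.5(pb + 8) = 48 + 7.5pb. Setting this equal to demand: 182 - 5.5pb = 48 + 7.5pb, so pb = 134/13.
Sellers receive ps = 134/13 + 8 = 238/13; q' = 182 − 5.5·(134/13) = 1629/13.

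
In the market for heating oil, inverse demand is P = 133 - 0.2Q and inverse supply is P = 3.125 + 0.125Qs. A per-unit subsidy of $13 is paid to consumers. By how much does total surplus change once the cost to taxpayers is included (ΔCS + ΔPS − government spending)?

Pre-subsidy: 133 - 0.2Q = 3.125 + 0.125Q gives Q* = 5195/13 and P* = 690/13.
With the rebate, buyers effectively pay Pb = Ps − 13, where Ps is the price sellers receive.
On the curves, Pb = 133 - 0.2Q and Ps = 3.125 + 0.125Q; the wedge Ps − Pb = 13 gives 3.125 + 0.125Q − (133 - 0.2Q) = 13, so Q' = 5715/13.
Then Pb = 133 − 0.2·(5715/13) = 586/13 and Ps = 3.125 + 0.125·(5715/13) = 755/13.
ΔCS = ½(5195/13 + 5715/13)(690/13 − 586/13) = 43640/13; ΔPS = ½(5195/13 + 5715/13)(755/13 − 690/13) = 27275/13.
Government spending = 13 × 5715/13 = 5715.
Net change = 43640/13 + 27275/13 − 5715 = -260. The loss equals the DWL triangle ½·13·40.

Net change in total surplus = -$260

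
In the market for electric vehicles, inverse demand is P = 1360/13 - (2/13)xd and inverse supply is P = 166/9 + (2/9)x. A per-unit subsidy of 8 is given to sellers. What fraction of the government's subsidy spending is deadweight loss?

Pre-subsidy: 1360/13 - (2/13)x = 166/9 + (2/9)x gives x* = 5041/22 and P* = 763/11.
With the subsidy, sellers receive Ps = Pb + 8 for each unit, where Pb is the price buyers pay.
On the curves, Pb = 1360/13 - (2/13)x and Ps = 166/9 + (2/9)x; the wedge Ps − Pb = 8 gives 166/9 + (2/9)x − (1360/13 - (2/13)x) = 8, so x' = 5509/22.
Then Pb = 1360/13 − (2/13)·(5509/22) = 727/11 and Ps = 166/9 + (2/9)·(5509/22) = 815/11.
ΔCS = ½(5041/22 + 5509/22)(763/11 − 727/11) = 94950/121; ΔPS = ½(5041/22 + 5509/22)(815/11 − 763/11) = 137150/121.
Government spending = 8 × 5509/22 = 22036/11.
DWL = ½ × 8 × (5509/22 − 5041/22) = 936/11; fraction = (936/11) / (22036/11) = 234/5509.

DWL / government spending = 234/5509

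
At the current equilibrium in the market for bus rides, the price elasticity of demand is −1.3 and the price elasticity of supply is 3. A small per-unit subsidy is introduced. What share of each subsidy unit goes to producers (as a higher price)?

For a small subsidy around the equilibrium, the benefit split depends on the relative slopes, which at a point are proportional to the elasticities.
Buyer share = εs/(εs + |εd|) = 3/(3 + 1.3) = 30/43; seller share = |εd|/(εs + |εd|) = 13/43.
So producers capture 13/43 of the subsidy.

Producer share = 13/43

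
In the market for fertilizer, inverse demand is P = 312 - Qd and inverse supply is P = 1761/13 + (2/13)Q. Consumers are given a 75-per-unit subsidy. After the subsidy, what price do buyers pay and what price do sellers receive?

Buyers pay 94; sellers receive 169

Pre-subsidy: 312 - Q = 1761/13 + (2/13)Q gives Q* = 153 and P* = 159.
With the rebate, buyers effectively pay Pb = Ps − 75, where Ps is the price sellers receive.
On the curves, Pb = 312 - Q and Ps = 1761/13 + (2/13)Q; the wedge Ps − Pb = 75 gives 1761/13 + (2/13)Q − (312 - Q) = 75, so Q' = 218.
Then Pb = 312 − 1·218 = 94 and Ps = 1761/13 + (2/13)·218 = 169.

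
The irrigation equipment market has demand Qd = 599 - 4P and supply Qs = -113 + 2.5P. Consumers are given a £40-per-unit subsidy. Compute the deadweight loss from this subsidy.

Pre-subsidy: 599 - 4P = -113 + 2.5P gives P* = 1424/13, Q* = 2091/13.
With the rebate, buyers effectively pay Pb = Ps − 40, where Ps is the price sellers receive.
Demand in terms of Ps becomes Qd = 599 − 4(Ps − 40) = 759 - 4Ps. Setting this equal to supply: 759 - 4Ps = -113 + 2.5Ps, so Ps = 1744/13.
Buyers pay Pb = 1744/13 − 40 = 1224/13; Q' = -113 + 2.5·(1744/13) = 2891/13.
The subsidy expands output by 2891/13 − 2091/13 = 800/13 past the efficient level; on those units the gap between marginal cost and willingness to pay runs from 0 up to 40.
DWL = ½ × 40 × 800/13 = 16000/13.

Deadweight loss = 16000/13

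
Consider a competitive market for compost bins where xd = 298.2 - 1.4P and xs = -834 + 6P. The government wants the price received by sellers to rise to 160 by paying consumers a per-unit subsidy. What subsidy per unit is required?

At a seller price of 160, quantity supplied is -834 + 6·160 = 126.
Buyers absorb 126 only when they pay Pb with 298.2 − 1.4·Pb = 126, i.e. Pb = 123.
s = Ps − Pb = 160 − 123 = 37.

Required subsidy s = 37 per unit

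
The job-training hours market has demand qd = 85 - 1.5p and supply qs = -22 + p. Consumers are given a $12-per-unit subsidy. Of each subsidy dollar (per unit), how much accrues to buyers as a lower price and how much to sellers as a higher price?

Pre-subsidy: 85 - 1.5p = -22 + p gives p* = 42.8, q* = 20.8.
With the rebate, buyers effectively pay pb = ps − 12, where ps is the price sellers receive.
Demand in terms of ps becomes qd = 85 − 1.5(ps − 12) = 103 - 1.5ps. Setting this equal to supply: 103 - 1.5ps = -22 + ps, so ps = 50.
Buyers pay pb = 50 − 12 = 38; q' = -22 + 1·50 = 28.
Buyers' price falls by p* − pb = 42.8 − 38 = 4.8; sellers' price rises by ps − p* = 50 − 42.8 = 7.2.

Buyers gain $4.8 per unit; sellers gain $7.2 per unit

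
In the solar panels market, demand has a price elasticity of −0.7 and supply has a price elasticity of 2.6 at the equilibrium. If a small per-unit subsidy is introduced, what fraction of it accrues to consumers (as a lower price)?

Consumer share = 26/33

For a small subsidy around the equilibrium, the benefit split depends on the relative slopes, which at a point are proportional to the elasticities.
Buyer share = εs/(εs + |εd|) = 2.6/(2.6 + 0.7) = 26/33; seller share = |εd|/(εs + |εd|) = 7/33.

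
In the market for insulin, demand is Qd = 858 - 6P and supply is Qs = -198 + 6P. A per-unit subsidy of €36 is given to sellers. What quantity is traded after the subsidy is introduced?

Pre-subsidy: 858 - 6P = -198 + 6P gives P* = 88, Q* = 330.
With the subsidy, sellers receive Ps = Pb + 36 for each unit, where Pb is the price buyers pay.
Supply in terms of Pb becomes Qs = -198 + 6(Pb + 36) = 18 + 6Pb. Setting this equal to demand: 858 - 6Pb = 18 + 6Pb, so Pb = 70.
Sellers receive Ps = 70 + 36 = 106; Q' = 858 − 6·70 = 438.

Q' = 438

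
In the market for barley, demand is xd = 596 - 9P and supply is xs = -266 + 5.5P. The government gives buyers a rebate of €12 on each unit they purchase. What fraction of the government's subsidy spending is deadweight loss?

DWL / government spending = 297/1478

Pre-subsidy: 596 - 9P = -266 + 5.5P gives P* = 1724/29, x* = 1768/29.
With the rebate, buyers effectively pay Pb = Ps − 12, where Ps is the price sellers receive.
Demand in terms of Ps becomes xd = 596 − 9(Ps − 12) = 704 - 9Ps. Setting this equal to supply: 704 - 9Ps = -266 + 5.5Ps, so Ps = 1940/29.
Buyers pay Pb = 1940/29 − 12 = 1592/29; x' = -266 + 5.5·(1940/29) = 2956/29.
ΔCS = ½(1768/29 + 2956/29)(1724/29 − 1592/29) = 311784/841; ΔPS = ½(1768/29 + 2956/29)(1940/29 − 1724/29) = 510192/841.
Government spending = 12 × 2956/29 = 35472/29.
DWL = ½ × 12 × (2956/29 − 1768/29) = 7128/29; fraction = (7128/29) / (35472/29) = 297/1478.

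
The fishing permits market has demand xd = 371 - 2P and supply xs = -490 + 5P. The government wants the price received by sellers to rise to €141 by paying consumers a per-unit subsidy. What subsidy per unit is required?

Required subsidy s = €63 per unit

At a seller price of 141, quantity supplied is -490 + 5·141 = 215.
Buyers absorb 215 only when they pay Pb with 371 − 2·Pb = 215, i.e. Pb = 78.
s = Ps − Pb = 141 − 78 = 63.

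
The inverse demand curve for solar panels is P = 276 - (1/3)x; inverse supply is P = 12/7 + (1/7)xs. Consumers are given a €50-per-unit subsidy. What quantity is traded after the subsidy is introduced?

Pre-subsidy: 276 - (1/3)x = 12/7 + (1/7)x gives x* = 576 and P* = 84.
With the rebate, buyers effectively pay Pb = Ps − 50, where Ps is the price sellers receive.
On the curves, Pb = 276 - (1/3)x and Ps = 12/7 + (1/7)x; the wedge Ps − Pb = 50 gives 12/7 + (1/7)x − (276 - (1/3)x) = 50, so x' = 681.
Then Pb = 276 − (1/3)·681 = 49 and Ps = 12/7 + (1/7)·681 = 99.

x' = 681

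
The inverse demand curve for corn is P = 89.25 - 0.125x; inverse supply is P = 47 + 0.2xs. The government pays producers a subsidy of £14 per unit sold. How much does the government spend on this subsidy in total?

Pre-subsidy: 89.25 - 0.125x = 47 + 0.2x gives x* = 130 and P* = 73.
With the subsidy, sellers receive Ps = Pb + 14 for each unit, where Pb is the price buyers pay.
On the curves, Pb = 89.25 - 0.125x and Ps = 47 + 0.2x; the wedge Ps − Pb = 14 gives 47 + 0.2x − (89.25 - 0.125x) = 14, so x' = 2250/13.
Then Pb = 89.25 − 0.125·(2250/13) = 879/13 and Ps = 47 + 0.2·(2250/13) = 1061/13.
Government outlay = subsidy × quantity = 14 × 2250/13 = 31500/13.

Government cost = 31500/13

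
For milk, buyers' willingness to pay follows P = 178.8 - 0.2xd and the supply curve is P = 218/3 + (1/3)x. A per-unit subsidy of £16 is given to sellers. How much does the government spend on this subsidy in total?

Government cost = £3664

Pre-subsidy: 178.8 - 0.2x = 218/3 + (1/3)x gives x* = 199 and P* = 139.
With the subsidy, sellers receive Ps = Pb + 16 for each unit, where Pb is the price buyers pay.
On the curves, Pb = 178.8 - 0.2x and Ps = 218/3 + (1/3)x; the wedge Ps − Pb = 16 gives 218/3 + (1/3)x − (178.8 - 0.2x) = 16, so x' = 229.
Then Pb = 178.8 − 0.2·229 = 133 and Ps = 218/3 + (1/3)·229 = 149.
Government outlay = subsidy × quantity = 16 × 229 = 3664.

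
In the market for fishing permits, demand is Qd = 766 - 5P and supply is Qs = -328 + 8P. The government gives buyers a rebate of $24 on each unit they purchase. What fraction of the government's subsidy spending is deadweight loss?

Pre-subsidy: 766 - 5P = -328 + 8P gives P* = 1094/13, Q* = 4488/13.
With the rebate, buyers effectively pay Pb = Ps − 24, where Ps is the price sellers receive.
Demand in terms of Ps becomes Qd = 766 − 5(Ps − 24) = 886 - 5Ps. Setting this equal to supply: 886 - 5Ps = -328 + 8Ps, so Ps = 1214/13.
Buyers pay Pb = 1214/13 − 24 = 902/13; Q' = -328 + 8·(1214/13) = 5448/13.
ΔCS = ½(4488/13 + 5448/13)(1094/13 − 902/13) = 953856/169; ΔPS = ½(4488/13 + 5448/13)(1214/13 − 1094/13) = 596160/169.
Government spending = 24 × 5448/13 = 130752/13.
DWL = ½ × 24 × (5448/13 − 4488/13) = 11520/13; fraction = (11520/13) / (130752/13) = 20/227.

DWL / government spending = 20/227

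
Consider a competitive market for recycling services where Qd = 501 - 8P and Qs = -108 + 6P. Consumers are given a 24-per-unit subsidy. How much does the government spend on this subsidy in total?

Pre-subsidy: 501 - 8P = -108 + 6P gives P* = 43.5, Q* = 153.
With the rebate, buyers effectively pay Pb = Ps − 24, where Ps is the price sellers receive.
Demand in terms of Ps becomes Qd = 501 − 8(Ps − 24) = 693 - 8Ps. Setting this equal to supply: 693 - 8Ps = -108 + 6Ps, so Ps = 801/14.
Buyers pay Pb = 801/14 − 24 = 465/14; Q' = -108 + 6·(801/14) = 1647/7.
Government outlay = subsidy × quantity = 24 × 1647/7 = 39528/7.

Government cost = 39528/7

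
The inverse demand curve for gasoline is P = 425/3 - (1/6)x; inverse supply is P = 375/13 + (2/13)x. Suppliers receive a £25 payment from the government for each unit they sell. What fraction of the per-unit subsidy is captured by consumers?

Pre-subsidy: 425/3 - (1/6)x = 375/13 + (2/13)x gives x* = 352 and P* = 83.
With the subsidy, sellers receive Ps = Pb + 25 for each unit, where Pb is the price buyers pay.
On the curves, Pb = 425/3 - (1/6)x and Ps = 375/13 + (2/13)x; the wedge Ps − Pb = 25 gives 375/13 + (2/13)x − (425/3 - (1/6)x) = 25, so x' = 430.
Then Pb = 425/3 − (1/6)·430 = 70 and Ps = 375/13 + (2/13)·430 = 95.
Buyers' price falls by P* − Pb = 83 − 70 = 13; sellers' price rises by Ps − P* = 95 − 83 = 12.
So consumers capture 13/25 = 0.52 of each unit of subsidy.

Consumer share = 0.52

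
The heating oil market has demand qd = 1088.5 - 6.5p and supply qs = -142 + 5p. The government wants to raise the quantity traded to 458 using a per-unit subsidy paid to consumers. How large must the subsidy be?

At q = 458, invert demand for the buyer price: pb = (1088.5 − 458)/6.5 = 97; invert supply for the seller price: ps = (458 − (-142))/5 = 120.
The subsidy must fill the gap: s = ps − pb = 120 − 97 = 23.

Required subsidy s = 23 per unit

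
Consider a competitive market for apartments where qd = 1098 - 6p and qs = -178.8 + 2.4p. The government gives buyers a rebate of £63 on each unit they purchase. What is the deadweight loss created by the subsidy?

Deadweight loss = £3402

Pre-subsidy: 1098 - 6p = -178.8 + 2.4p gives p* = 152, q* = 186.
With the rebate, buyers effectively pay pb = ps − 63, where ps is the price sellers receive.
Demand in terms of ps becomes qd = 1098 − 6(ps − 63) = 1476 - 6ps. Setting this equal to supply: 1476 - 6ps = -178.8 + 2.4ps, so ps = 197.
Buyers pay pb = 197 − 63 = 134; q' = -178.8 + 2.4·197 = 294.
The subsidy expands output by 294 − 186 = 108 past the efficient level; on those units the gap between marginal cost and willingness to pay runs from 0 up to 63.
DWL = ½ × 63 × 108 = 3402.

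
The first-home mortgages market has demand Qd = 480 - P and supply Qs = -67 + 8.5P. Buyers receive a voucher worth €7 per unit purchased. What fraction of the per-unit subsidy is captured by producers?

Producer share = 2/19

Pre-subsidy: 480 - P = -67 + 8.5P gives P* = 1094/19, Q* = 8026/19.
With the rebate, buyers effectively pay Pb = Ps − 7, where Ps is the price sellers receive.
Demand in terms of Ps becomes Qd = 480 − 1(Ps − 7) = 487 - Ps. Setting this equal to supply: 487 - Ps = -67 + 8.5Ps, so Ps = 1108/19.
Buyers pay Pb = 1108/19 − 7 = 975/19; Q' = -67 + 8.5·(1108/19) = 8145/19.
Buyers' price falls by P* − Pb = 1094/19 − 975/19 = 119/19; sellers' price rises by Ps − P* = 1108/19 − 1094/19 = 14/19.
So producers capture (14/19)/7 = 2/19 of each unit of subsidy.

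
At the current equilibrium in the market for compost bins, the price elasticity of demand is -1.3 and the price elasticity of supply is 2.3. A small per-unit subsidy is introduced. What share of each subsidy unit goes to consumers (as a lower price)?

For a small subsidy around the equilibrium, the benefit split depends on the relative slopes, which at a point are proportional to the elasticities.
Buyer share = εs/(εs + |εd|) = 2.3/(2.3 + 1.3) = 23/36; seller share = |εd|/(εs + |εd|) = 13/36.

Consumer share = 23/36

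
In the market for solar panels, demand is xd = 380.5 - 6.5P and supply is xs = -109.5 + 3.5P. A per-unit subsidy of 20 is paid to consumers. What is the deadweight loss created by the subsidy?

Pre-subsidy: 380.5 - 6.5P = -109.5 + 3.5P gives P* = 49, x* = 62.
With the rebate, buyers effectively pay Pb = Ps − 20, where Ps is the price sellers receive.
Demand in terms of Ps becomes xd = 380.5 − 6.5(Ps − 20) = 510.5 - 6.5Ps. Setting this equal to supply: 510.5 - 6.5Ps = -109.5 + 3.5Ps, so Ps = 62.
Buyers pay Pb = 62 − 20 = 42; x' = -109.5 + 3.5·62 = 107.5.
The subsidy expands output by 107.5 − 62 = 45.5 past the efficient level; on those units the gap between marginal cost and willingness to pay runs from 0 up to 20.
DWL = ½ × 20 × 45.5 = 455.

Deadweight loss = 455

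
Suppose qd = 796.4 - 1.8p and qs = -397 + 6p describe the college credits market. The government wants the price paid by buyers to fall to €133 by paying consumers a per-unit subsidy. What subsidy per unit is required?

At a buyer price of 133, quantity demanded is 796.4 − 1.8·133 = 557.
Sellers supply 557 only when they receive ps with -397 + 6·ps = 557, i.e. ps = 159.
s = ps − pb = 159 − 133 = 26.

Required subsidy s = €26 per unit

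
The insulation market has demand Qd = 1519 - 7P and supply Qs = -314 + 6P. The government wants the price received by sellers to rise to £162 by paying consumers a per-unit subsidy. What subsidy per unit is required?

At a seller price of 162, quantity supplied is -314 + 6·162 = 658.
Buyers absorb 658 only when they pay Pb with 1519 − 7·Pb = 658, i.e. Pb = 123.
s = Ps − Pb = 162 − 123 = 39.

Required subsidy s = £39 per unit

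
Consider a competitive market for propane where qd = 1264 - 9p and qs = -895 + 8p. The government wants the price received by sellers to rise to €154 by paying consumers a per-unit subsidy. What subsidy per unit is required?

At a seller price of 154, quantity supplied is -895 + 8·154 = 337.
Buyers absorb 337 only when they pay pb with 1264 − 9·pb = 337, i.e. pb = 103.
s = ps − pb = 154 − 103 = 51.

Required subsidy s = €51 per unit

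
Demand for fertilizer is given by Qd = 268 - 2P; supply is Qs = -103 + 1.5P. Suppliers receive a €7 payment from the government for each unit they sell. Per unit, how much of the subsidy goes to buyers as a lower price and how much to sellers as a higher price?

Buyers gain €3 per unit; sellers gain €4 per unit

Pre-subsidy: 268 - 2P = -103 + 1.5P gives P* = 106, Q* = 56.
With the subsidy, sellers receive Ps = Pb + 7 for each unit, where Pb is the price buyers pay.
Supply in terms of Pb becomes Qs = -103 + 1.5(Pb + 7) = -92.5 + 1.5Pb. Setting this equal to demand: 268 - 2Pb = -92.5 + 1.5Pb, so Pb = 103.
Sellers receive Ps = 103 + 7 = 110; Q' = 268 − 2·103 = 62.
Buyers' price falls by P* − Pb = 106 − 103 = 3; sellers' price rises by Ps − P* = 110 − 106 = 4.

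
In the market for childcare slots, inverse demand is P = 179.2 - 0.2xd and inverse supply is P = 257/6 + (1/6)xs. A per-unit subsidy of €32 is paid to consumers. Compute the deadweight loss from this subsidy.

Deadweight loss = 15360/11

Pre-subsidy: 179.2 - 0.2x = 257/6 + (1/6)x gives x* = 4091/11 and P* = 1153/11.
With the rebate, buyers effectively pay Pb = Ps − 32, where Ps is the price sellers receive.
On the curves, Pb = 179.2 - 0.2x and Ps = 257/6 + (1/6)x; the wedge Ps − Pb = 32 gives 257/6 + (1/6)x − (179.2 - 0.2x) = 32, so x' = 5051/11.
Then Pb = 179.2 − 0.2·(5051/11) = 961/11 and Ps = 257/6 + (1/6)·(5051/11) = 1313/11.
The subsidy expands output by 5051/11 − 4091/11 = 960/11 past the efficient level; on those units the gap between marginal cost and willingness to pay runs from 0 up to 32.
DWL = ½ × 32 × 960/11 = 15360/11.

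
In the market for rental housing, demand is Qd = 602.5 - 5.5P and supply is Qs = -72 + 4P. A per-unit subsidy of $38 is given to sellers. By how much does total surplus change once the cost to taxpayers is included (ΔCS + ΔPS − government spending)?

Net change in total surplus = -$1672

Pre-subsidy: 602.5 - 5.5P = -72 + 4P gives P* = 71, Q* = 212.
With the subsidy, sellers receive Ps = Pb + 38 for each unit, where Pb is the price buyers pay.
Supply in terms of Pb becomes Qs = -72 + 4(Pb + 38) = 80 + 4Pb. Setting this equal to demand: 602.5 - 5.5Pb = 80 + 4Pb, so Pb = 55.
Sellers receive Ps = 55 + 38 = 93; Q' = 602.5 − 5.5·55 = 300.
ΔCS = ½(212 + 300)(71 − 55) = 4096; ΔPS = ½(212 + 300)(93 − 71) = 5632.
Government spending = 38 × 300 = 11400.
Net change = 4096 + 5632 − 11400 = -1672. The loss equals the DWL triangle ½·38·88.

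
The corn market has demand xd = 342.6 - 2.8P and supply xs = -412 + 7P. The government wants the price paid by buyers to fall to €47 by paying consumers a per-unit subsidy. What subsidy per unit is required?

Required subsidy s = €42 per unit

At a buyer price of 47, quantity demanded is 342.6 − 2.8·47 = 211.
Sellers supply 211 only when they receive Ps with -412 + 7·Ps = 211, i.e. Ps = 89.
s = Ps − Pb = 89 − 47 = 42.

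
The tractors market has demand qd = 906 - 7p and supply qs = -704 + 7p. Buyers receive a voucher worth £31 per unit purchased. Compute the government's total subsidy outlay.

Pre-subsidy: 906 - 7p = -704 + 7p gives p* = 115, q* = 101.
With the rebate, buyers effectively pay pb = ps − 31, where ps is the price sellers receive.
Demand in terms of ps becomes qd = 906 − 7(ps − 31) = 1123 - 7ps. Setting this equal to supply: 1123 - 7ps = -704 + 7ps, so ps = 130.5.
Buyers pay pb = 130.5 − 31 = 99.5; q' = -704 + 7·130.5 = 209.5.
Government outlay = subsidy × quantity = 31 × 209.5 = 6494.5.

Government cost = £6494.5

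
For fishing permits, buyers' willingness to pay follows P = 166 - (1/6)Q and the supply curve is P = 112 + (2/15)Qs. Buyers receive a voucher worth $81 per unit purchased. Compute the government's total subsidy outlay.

Pre-subsidy: 166 - (1/6)Q = 112 + (2/15)Q gives Q* = 180 and P* = 136.
With the rebate, buyers effectively pay Pb = Ps − 81, where Ps is the price sellers receive.
On the curves, Pb = 166 - (1/6)Q and Ps = 112 + (2/15)Q; the wedge Ps − Pb = 81 gives 112 + (2/15)Q − (166 - (1/6)Q) = 81, so Q' = 450.
Then Pb = 166 − (1/6)·450 = 91 and Ps = 112 + (2/15)·450 = 172.
Government outlay = subsidy × quantity = 81 × 450 = 36450.

Government cost = $36450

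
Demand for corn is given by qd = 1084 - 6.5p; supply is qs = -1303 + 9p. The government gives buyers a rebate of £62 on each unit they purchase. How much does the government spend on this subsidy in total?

Pre-subsidy: 1084 - 6.5p = -1303 + 9p gives p* = 154, q* = 83.
With the rebate, buyers effectively pay pb = ps − 62, where ps is the price sellers receive.
Demand in terms of ps becomes qd = 1084 − 6.5(ps − 62) = 1487 - 6.5ps. Setting this equal to supply: 1487 - 6.5ps = -1303 + 9ps, so ps = 180.
Buyers pay pb = 180 − 62 = 118; q' = -1303 + 9·180 = 317.
Government outlay = subsidy × quantity = 62 × 317 = 19654.

Government cost = £19654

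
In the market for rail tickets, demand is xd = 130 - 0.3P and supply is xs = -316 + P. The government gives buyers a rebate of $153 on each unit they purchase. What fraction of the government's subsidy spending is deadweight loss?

Pre-subsidy: 130 - 0.3P = -316 + P gives P* = 4460/13, x* = 352/13.
With the rebate, buyers effectively pay Pb = Ps − 153, where Ps is the price sellers receive.
Demand in terms of Ps becomes xd = 130 − 0.3(Ps − 153) = 175.9 - 0.3Ps. Setting this equal to supply: 175.9 - 0.3Ps = -316 + Ps, so Ps = 4919/13.
Buyers pay Pb = 4919/13 − 153 = 2930/13; x' = -316 + 1·(4919/13) = 811/13.
ΔCS = ½(352/13 + 811/13)(4460/13 − 2930/13) = 889695/169; ΔPS = ½(352/13 + 811/13)(4919/13 − 4460/13) = 533817/338.
Government spending = 153 × 811/13 = 124083/13.
DWL = ½ × 153 × (811/13 − 352/13) = 70227/26; fraction = (70227/26) / (124083/13) = 459/1622.

DWL / government spending = 459/1622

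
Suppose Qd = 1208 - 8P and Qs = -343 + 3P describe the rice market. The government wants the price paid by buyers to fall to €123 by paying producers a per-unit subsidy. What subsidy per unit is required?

At a buyer price of 123, quantity demanded is 1208 − 8·123 = 224.
Sellers supply 224 only when they receive Ps with -343 + 3·Ps = 224, i.e. Ps = 189.
s = Ps − Pb = 189 − 123 = 66.

Required subsidy s = €66 per unit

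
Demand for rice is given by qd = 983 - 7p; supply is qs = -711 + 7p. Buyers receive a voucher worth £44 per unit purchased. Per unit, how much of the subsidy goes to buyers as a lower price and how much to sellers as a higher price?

Buyers gain £22 per unit; sellers gain £22 per unit

Pre-subsidy: 983 - 7p = -711 + 7p gives p* = 121, q* = 136.
With the rebate, buyers effectively pay pb = ps − 44, where ps is the price sellers receive.
Demand in terms of ps becomes qd = 983 − 7(ps − 44) = 1291 - 7ps. Setting this equal to supply: 1291 - 7ps = -711 + 7ps, so ps = 143.
Buyers pay pb = 143 − 44 = 99; q' = -711 + 7·143 = 290.
Buyers' price falls by p* − pb = 121 − 99 = 22; sellers' price rises by ps − p* = 143 − 121 = 22.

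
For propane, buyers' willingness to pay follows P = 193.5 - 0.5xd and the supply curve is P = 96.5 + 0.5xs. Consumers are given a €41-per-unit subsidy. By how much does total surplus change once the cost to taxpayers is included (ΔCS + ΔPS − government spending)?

Pre-subsidy: 193.5 - 0.5x = 96.5 + 0.5x gives x* = 97 and P* = 145.
With the rebate, buyers effectively pay Pb = Ps − 41, where Ps is the price sellers receive.
On the curves, Pb = 193.5 - 0.5x and Ps = 96.5 + 0.5x; the wedge Ps − Pb = 41 gives 96.5 + 0.5x − (193.5 - 0.5x) = 41, so x' = 138.
Then Pb = 193.5 − 0.5·138 = 124.5 and Ps = 96.5 + 0.5·138 = 165.5.
ΔCS = ½(97 + 138)(145 − 124.5) = 2408.75; ΔPS = ½(97 + 138)(165.5 − 145) = 2408.75.
Government spending = 41 × 138 = 5658.
Net change = 2408.75 + 2408.75 − 5658 = -840.5. The loss equals the DWL triangle ½·41·41.

Net change in total surplus = -€840.5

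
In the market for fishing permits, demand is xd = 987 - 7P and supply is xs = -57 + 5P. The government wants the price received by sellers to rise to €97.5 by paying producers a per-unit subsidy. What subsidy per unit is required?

Required subsidy s = €18 per unit

At a seller price of 97.5, quantity supplied is -57 + 5·97.5 = 430.5.
Buyers absorb 430.5 only when they pay Pb with 987 − 7·Pb = 430.5, i.e. Pb = 79.5.
s = Ps − Pb = 97.5 − 79.5 = 18.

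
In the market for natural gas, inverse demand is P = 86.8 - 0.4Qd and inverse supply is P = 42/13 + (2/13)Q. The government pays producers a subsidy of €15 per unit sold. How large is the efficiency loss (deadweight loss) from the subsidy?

Pre-subsidy: 86.8 - 0.4Q = 42/13 + (2/13)Q gives Q* = 1358/9 and P* = 238/9.
With the subsidy, sellers receive Ps = Pb + 15 for each unit, where Pb is the price buyers pay.
On the curves, Pb = 86.8 - 0.4Q and Ps = 42/13 + (2/13)Q; the wedge Ps − Pb = 15 gives 42/13 + (2/13)Q − (86.8 - 0.4Q) = 15, so Q' = 6407/36.
Then Pb = 86.8 − 0.4·(6407/36) = 281/18 and Ps = 42/13 + (2/13)·(6407/36) = 551/18.
The subsidy expands output by 6407/36 − 1358/9 = 325/12 past the efficient level; on those units the gap between marginal cost and willingness to pay runs from 0 up to 15.
DWL = ½ × 15 × 325/12 = 203.125.

Deadweight loss = €203.125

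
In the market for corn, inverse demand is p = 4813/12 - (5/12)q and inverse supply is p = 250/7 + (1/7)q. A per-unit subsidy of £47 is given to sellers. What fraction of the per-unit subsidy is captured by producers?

Pre-subsidy: 4813/12 - (5/12)q = 250/7 + (1/7)q gives q* = 653 and p* = 129.
With the subsidy, sellers receive ps = pb + 47 for each unit, where pb is the price buyers pay.
On the curves, pb = 4813/12 - (5/12)q and ps = 250/7 + (1/7)q; the wedge ps − pb = 47 gives 250/7 + (1/7)q − (4813/12 - (5/12)q) = 47, so q' = 737.
Then pb = 4813/12 − (5/12)·737 = 94 and ps = 250/7 + (1/7)·737 = 141.
Buyers' price falls by p* − pb = 129 − 94 = 35; sellers' price rises by ps − p* = 141 − 129 = 12.
So producers capture 12/47 = 12/47 of each unit of subsidy.

Producer share = 12/47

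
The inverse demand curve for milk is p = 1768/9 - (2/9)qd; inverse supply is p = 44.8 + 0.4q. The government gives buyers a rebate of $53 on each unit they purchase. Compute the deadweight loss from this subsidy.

Pre-subsidy: 1768/9 - (2/9)q = 44.8 + 0.4q gives q* = 1706/7 and p* = 996/7.
With the rebate, buyers effectively pay pb = ps − 53, where ps is the price sellers receive.
On the curves, pb = 1768/9 - (2/9)q and ps = 44.8 + 0.4q; the wedge ps − pb = 53 gives 44.8 + 0.4q − (1768/9 - (2/9)q) = 53, so q' = 9209/28.
Then pb = 1768/9 − (2/9)·(9209/28) = 1727/14 and ps = 44.8 + 0.4·(9209/28) = 2469/14.
The subsidy expands output by 9209/28 − 1706/7 = 2385/28 past the efficient level; on those units the gap between marginal cost and willingness to pay runs from 0 up to 53.
DWL = ½ × 53 × 2385/28 = 126405/56.

Deadweight loss = 126405/56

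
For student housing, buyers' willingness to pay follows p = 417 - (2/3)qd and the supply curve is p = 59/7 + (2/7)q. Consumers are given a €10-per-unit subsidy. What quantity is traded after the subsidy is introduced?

Pre-subsidy: 417 - (2/3)q = 59/7 + (2/7)q gives q* = 429 and p* = 131.
With the rebate, buyers effectively pay pb = ps − 10, where ps is the price sellers receive.
On the curves, pb = 417 - (2/3)q and ps = 59/7 + (2/7)q; the wedge ps − pb = 10 gives 59/7 + (2/7)q − (417 - (2/3)q) = 10, so q' = 439.5.
Then pb = 417 − (2/3)·439.5 = 124 and ps = 59/7 + (2/7)·439.5 = 134.

q' = 439.5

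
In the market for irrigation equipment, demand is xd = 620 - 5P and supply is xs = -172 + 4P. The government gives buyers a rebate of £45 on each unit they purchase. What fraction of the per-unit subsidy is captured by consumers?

Pre-subsidy: 620 - 5P = -172 + 4P gives P* = 88, x* = 180.
With the rebate, buyers effectively pay Pb = Ps − 45, where Ps is the price sellers receive.
Demand in terms of Ps becomes xd = 620 − 5(Ps − 45) = 845 - 5Ps. Setting this equal to supply: 845 - 5Ps = -172 + 4Ps, so Ps = 113.
Buyers pay Pb = 113 − 45 = 68; x' = -172 + 4·113 = 280.
Buyers' price falls by P* − Pb = 88 − 68 = 20; sellers' price rises by Ps − P* = 113 − 88 = 25.
So consumers capture 20/45 = 4/9 of each unit of subsidy.

Consumer share = 4/9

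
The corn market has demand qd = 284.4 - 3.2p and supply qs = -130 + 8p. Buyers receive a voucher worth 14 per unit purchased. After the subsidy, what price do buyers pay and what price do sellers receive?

Pre-subsidy: 284.4 - 3.2p = -130 + 8p gives p* = 37, q* = 166.
With the rebate, buyers effectively pay pb = ps − 14, where ps is the price sellers receive.
Demand in terms of ps becomes qd = 284.4 − 3.2(ps − 14) = 329.2 - 3.2ps. Setting this equal to supply: 329.2 - 3.2ps = -130 + 8ps, so ps = 41.
Buyers pay pb = 41 − 14 = 27; q' = -130 + 8·41 = 198.

Buyers pay 27; sellers receive 41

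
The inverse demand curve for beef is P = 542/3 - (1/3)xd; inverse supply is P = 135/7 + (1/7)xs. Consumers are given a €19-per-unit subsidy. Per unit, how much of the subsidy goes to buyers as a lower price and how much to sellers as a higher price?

Pre-subsidy: 542/3 - (1/3)x = 135/7 + (1/7)x gives x* = 338.9 and P* = 67.7.
With the rebate, buyers effectively pay Pb = Ps − 19, where Ps is the price sellers receive.
On the curves, Pb = 542/3 - (1/3)x and Ps = 135/7 + (1/7)x; the wedge Ps − Pb = 19 gives 135/7 + (1/7)x − (542/3 - (1/3)x) = 19, so x' = 378.8.
Then Pb = 542/3 − (1/3)·378.8 = 54.4 and Ps = 135/7 + (1/7)·378.8 = 73.4.
Buyers' price falls by P* − Pb = 67.7 − 54.4 = 13.3; sellers' price rises by Ps − P* = 73.4 − 67.7 = 5.7.

Buyers gain €13.3 per unit; sellers gain €5.7 per unit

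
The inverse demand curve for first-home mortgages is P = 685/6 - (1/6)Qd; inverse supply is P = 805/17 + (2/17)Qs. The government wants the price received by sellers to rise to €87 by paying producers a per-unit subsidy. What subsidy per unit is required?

At a seller price of 87, quantity supplied is -402.5 + 8.5·87 = 337.
Buyers absorb 337 only when they pay Pb = 685/6 − (1/6)·337 = 58.
s = Ps − Pb = 87 − 58 = 29.

Required subsidy s = €29 per unit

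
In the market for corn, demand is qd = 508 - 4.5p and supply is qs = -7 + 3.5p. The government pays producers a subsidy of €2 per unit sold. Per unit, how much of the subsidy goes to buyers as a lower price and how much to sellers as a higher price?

Pre-subsidy: 508 - 4.5p = -7 + 3.5p gives p* = 64.375, q* = 218.3125.
With the subsidy, sellers receive ps = pb + 2 for each unit, where pb is the price buyers pay.
Supply in terms of pb becomes qs = -7 + 3.5(pb + 2) = 0 + 3.5pb. Setting this equal to demand: 508 - 4.5pb = 0 + 3.5pb, so pb = 63.5.
Sellers receive ps = 63.5 + 2 = 65.5; q' = 508 − 4.5·63.5 = 222.25.
Buyers' price falls by p* − pb = 64.375 − 63.5 = 0.875; sellers' price rises by ps − p* = 65.5 − 64.375 = 1.125.

Buyers gain €0.875 per unit; sellers gain €1.125 per unit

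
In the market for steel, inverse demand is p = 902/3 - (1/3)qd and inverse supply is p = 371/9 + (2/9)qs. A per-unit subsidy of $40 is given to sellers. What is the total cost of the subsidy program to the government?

Pre-subsidy: 902/3 - (1/3)q = 371/9 + (2/9)q gives q* = 467 and p* = 145.
With the subsidy, sellers receive ps = pb + 40 for each unit, where pb is the price buyers pay.
On the curves, pb = 902/3 - (1/3)q and ps = 371/9 + (2/9)q; the wedge ps − pb = 40 gives 371/9 + (2/9)q − (902/3 - (1/3)q) = 40, so q' = 539.
Then pb = 902/3 − (1/3)·539 = 121 and ps = 371/9 + (2/9)·539 = 161.
Government outlay = subsidy × quantity = 40 × 539 = 21560.

Government cost = $21560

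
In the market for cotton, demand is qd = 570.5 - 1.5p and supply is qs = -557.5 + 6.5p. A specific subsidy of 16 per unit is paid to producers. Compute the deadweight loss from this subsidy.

Pre-subsidy: 570.5 - 1.5p = -557.5 + 6.5p gives p* = 141, q* = 359.
With the subsidy, sellers receive ps = pb + 16 for each unit, where pb is the price buyers pay.
Supply in terms of pb becomes qs = -557.5 + 6.5(pb + 16) = -453.5 + 6.5pb. Setting this equal to demand: 570.5 - 1.5pb = -453.5 + 6.5pb, so pb = 128.
Sellers receive ps = 128 + 16 = 144; q' = 570.5 − 1.5·128 = 378.5.
The subsidy expands output by 378.5 − 359 = 19.5 past the efficient level; on those units the gap between marginal cost and willingness to pay runs from 0 up to 16.
DWL = ½ × 16 × 19.5 = 156.

Deadweight loss = 156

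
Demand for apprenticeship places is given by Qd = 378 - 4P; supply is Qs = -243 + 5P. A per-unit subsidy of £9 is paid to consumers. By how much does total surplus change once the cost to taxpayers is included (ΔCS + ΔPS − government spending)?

Net change in total surplus = -£90

Pre-subsidy: 378 - 4P = -243 + 5P gives P* = 69, Q* = 102.
With the rebate, buyers effectively pay Pb = Ps − 9, where Ps is the price sellers receive.
Demand in terms of Ps becomes Qd = 378 − 4(Ps − 9) = 414 - 4Ps. Setting this equal to supply: 414 - 4Ps = -243 + 5Ps, so Ps = 73.
Buyers pay Pb = 73 − 9 = 64; Q' = -243 + 5·73 = 122.
ΔCS = ½(102 + 122)(69 − 64) = 560; ΔPS = ½(102 + 122)(73 − 69) = 448.
Government spending = 9 × 122 = 1098.
Net change = 560 + 448 − 1098 = -90. The loss equals the DWL triangle ½·9·20.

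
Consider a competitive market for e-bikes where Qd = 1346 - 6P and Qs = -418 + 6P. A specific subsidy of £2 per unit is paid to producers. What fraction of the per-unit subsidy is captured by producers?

Pre-subsidy: 1346 - 6P = -418 + 6P gives P* = 147, Q* = 464.
With the subsidy, sellers receive Ps = Pb + 2 for each unit, where Pb is the price buyers pay.
Supply in terms of Pb becomes Qs = -418 + 6(Pb + 2) = -406 + 6Pb. Setting this equal to demand: 1346 - 6Pb = -406 + 6Pb, so Pb = 146.
Sellers receive Ps = 146 + 2 = 148; Q' = 1346 − 6·146 = 470.
Buyers' price falls by P* − Pb = 147 − 146 = 1; sellers' price rises by Ps − P* = 148 − 147 = 1.
So producers capture 1/2 = 0.5 of each unit of subsidy.

Producer share = 0.5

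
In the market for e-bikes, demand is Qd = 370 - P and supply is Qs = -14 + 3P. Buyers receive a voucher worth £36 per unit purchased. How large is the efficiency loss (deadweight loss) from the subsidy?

Deadweight loss = £486

Pre-subsidy: 370 - P = -14 + 3P gives P* = 96, Q* = 274.
With the rebate, buyers effectively pay Pb = Ps − 36, where Ps is the price sellers receive.
Demand in terms of Ps becomes Qd = 370 − 1(Ps − 36) = 406 - Ps. Setting this equal to supply: 406 - Ps = -14 + 3Ps, so Ps = 105.
Buyers pay Pb = 105 − 36 = 69; Q' = -14 + 3·105 = 301.
The subsidy expands output by 301 − 274 = 27 past the efficient level; on those units the gap between marginal cost and willingness to pay runs from 0 up to 36.
DWL = ½ × 36 × 27 = 486.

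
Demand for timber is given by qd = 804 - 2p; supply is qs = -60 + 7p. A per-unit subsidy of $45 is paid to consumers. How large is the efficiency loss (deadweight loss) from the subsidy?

Deadweight loss = $1575

Pre-subsidy: 804 - 2p = -60 + 7p gives p* = 96, q* = 612.
With the rebate, buyers effectively pay pb = ps − 45, where ps is the price sellers receive.
Demand in terms of ps becomes qd = 804 − 2(ps − 45) = 894 - 2ps. Setting this equal to supply: 894 - 2ps = -60 + 7ps, so ps = 106.
Buyers pay pb = 106 − 45 = 61; q' = -60 + 7·106 = 682.
The subsidy expands output by 682 − 612 = 70 past the efficient level; on those units the gap between marginal cost and willingness to pay runs from 0 up to 45.
DWL = ½ × 45 × 70 = 1575.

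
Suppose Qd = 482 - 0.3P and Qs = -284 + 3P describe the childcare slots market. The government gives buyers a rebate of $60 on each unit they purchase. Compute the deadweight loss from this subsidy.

Pre-subsidy: 482 - 0.3P = -284 + 3P gives P* = 7660/33, Q* = 4536/11.
With the rebate, buyers effectively pay Pb = Ps − 60, where Ps is the price sellers receive.
Demand in terms of Ps becomes Qd = 482 − 0.3(Ps − 60) = 500 - 0.3Ps. Setting this equal to supply: 500 - 0.3Ps = -284 + 3Ps, so Ps = 7840/33.
Buyers pay Pb = 7840/33 − 60 = 5860/33; Q' = -284 + 3·(7840/33) = 4716/11.
The subsidy expands output by 4716/11 − 4536/11 = 180/11 past the efficient level; on those units the gap between marginal cost and willingness to pay runs from 0 up to 60.
DWL = ½ × 60 × 180/11 = 5400/11.

Deadweight loss = 5400/11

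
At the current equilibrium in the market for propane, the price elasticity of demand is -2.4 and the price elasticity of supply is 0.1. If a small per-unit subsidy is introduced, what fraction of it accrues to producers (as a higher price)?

Producer share = 0.96

For a small subsidy around the equilibrium, the benefit split depends on the relative slopes, which at a point are proportional to the elasticities.
Buyer share = εs/(εs + |εd|) = 0.1/(0.1 + 2.4) = 0.04; seller share = |εd|/(εs + |εd|) = 0.96.
So producers capture 0.96 of the subsidy.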